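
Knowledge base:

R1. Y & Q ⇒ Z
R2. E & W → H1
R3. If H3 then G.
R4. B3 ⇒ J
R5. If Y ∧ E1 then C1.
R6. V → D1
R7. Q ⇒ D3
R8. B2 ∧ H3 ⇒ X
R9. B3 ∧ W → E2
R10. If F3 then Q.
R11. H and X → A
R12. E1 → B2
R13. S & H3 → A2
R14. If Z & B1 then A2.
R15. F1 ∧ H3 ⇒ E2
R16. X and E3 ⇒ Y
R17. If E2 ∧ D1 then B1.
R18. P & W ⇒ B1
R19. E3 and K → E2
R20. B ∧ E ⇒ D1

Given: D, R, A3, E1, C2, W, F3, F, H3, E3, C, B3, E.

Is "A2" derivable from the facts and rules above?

No

Forward chaining from the given facts derives: H1, G, J, E2, Q, B2, D3, X, Y, Z, C1.
Rules concluding A2: R13 needs S; R14 needs B1 — none of these are established.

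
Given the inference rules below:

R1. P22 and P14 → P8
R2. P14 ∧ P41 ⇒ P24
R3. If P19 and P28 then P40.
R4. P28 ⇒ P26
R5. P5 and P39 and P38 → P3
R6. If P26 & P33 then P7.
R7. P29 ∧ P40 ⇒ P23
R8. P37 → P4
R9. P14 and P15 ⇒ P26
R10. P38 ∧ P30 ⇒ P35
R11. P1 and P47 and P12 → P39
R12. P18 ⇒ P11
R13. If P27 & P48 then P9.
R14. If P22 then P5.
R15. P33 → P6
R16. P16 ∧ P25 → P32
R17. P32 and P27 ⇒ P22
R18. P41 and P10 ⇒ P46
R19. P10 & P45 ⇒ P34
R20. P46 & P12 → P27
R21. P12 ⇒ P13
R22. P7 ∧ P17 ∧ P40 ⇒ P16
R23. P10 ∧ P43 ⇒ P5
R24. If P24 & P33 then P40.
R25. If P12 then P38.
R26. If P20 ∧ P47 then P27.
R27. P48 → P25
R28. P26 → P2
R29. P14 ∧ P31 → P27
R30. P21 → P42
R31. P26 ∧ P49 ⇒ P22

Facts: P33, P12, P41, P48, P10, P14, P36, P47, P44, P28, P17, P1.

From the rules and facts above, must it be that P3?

P24  (by R2: P14, P41)
P26  (by R4: P28)
P7  (by R6: P26, P33)
P39  (by R11: P1, P47, P12)
P46  (by R18: P41, P10)
P27  (by R20: P46, P12)
P40  (by R24: P24, P33)
P38  (by R25: P12)
P25  (by R27: P48)
P16  (by R22: P7, P17, P40)
P32  (by R16: P16, P25)
P22  (by R17: P32, P27)
P5  (by R14: P22)
P3  (by R5: P5, P39, P38)

Yes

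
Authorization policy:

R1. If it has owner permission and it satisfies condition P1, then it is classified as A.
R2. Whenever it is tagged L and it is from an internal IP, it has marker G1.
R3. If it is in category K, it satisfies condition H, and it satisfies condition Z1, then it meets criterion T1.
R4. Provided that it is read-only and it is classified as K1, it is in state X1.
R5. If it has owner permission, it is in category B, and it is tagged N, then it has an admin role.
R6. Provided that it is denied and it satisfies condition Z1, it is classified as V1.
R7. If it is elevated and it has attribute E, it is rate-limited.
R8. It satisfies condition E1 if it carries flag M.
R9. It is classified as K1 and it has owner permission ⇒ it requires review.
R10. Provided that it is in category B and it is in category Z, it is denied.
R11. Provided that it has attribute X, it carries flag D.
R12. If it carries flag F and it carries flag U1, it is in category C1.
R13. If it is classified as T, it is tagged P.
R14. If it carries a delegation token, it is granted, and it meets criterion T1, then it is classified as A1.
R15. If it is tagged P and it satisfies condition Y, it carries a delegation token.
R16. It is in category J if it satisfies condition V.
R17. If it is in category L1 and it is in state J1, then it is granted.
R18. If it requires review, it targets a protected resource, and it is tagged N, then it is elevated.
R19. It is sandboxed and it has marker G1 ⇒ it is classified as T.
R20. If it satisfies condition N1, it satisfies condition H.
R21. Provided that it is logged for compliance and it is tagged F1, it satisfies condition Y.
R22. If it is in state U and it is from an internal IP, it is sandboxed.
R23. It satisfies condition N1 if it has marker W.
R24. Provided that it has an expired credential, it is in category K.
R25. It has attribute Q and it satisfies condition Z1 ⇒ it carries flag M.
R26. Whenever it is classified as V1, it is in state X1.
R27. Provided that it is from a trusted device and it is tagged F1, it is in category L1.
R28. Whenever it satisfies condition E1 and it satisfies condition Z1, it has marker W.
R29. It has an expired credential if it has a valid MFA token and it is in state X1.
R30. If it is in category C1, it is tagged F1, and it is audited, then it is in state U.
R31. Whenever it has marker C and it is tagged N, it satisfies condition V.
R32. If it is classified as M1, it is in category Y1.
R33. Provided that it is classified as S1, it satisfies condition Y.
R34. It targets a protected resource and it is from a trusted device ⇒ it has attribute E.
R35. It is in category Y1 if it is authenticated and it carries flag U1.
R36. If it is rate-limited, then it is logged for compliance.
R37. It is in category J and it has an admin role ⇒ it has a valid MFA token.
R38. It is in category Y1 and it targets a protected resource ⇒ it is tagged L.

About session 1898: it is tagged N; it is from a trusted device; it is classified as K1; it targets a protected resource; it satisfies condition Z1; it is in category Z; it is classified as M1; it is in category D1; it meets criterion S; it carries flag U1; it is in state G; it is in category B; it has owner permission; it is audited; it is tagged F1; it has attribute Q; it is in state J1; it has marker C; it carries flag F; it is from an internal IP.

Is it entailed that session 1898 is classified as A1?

By R5 (it has owner permission, it is in category B, it is tagged N): it has an admin role.
By R9 (it is classified as K1, it has owner permission): it requires review.
By R10 (it is in category B, it is in category Z): it is denied.
By R12 (it carries flag F, it carries flag U1): it is in category C1.
By R18 (it requires review, it targets a protected resource, it is tagged N): it is elevated.
By R25 (it has attribute Q, it satisfies condition Z1): it carries flag M.
By R27 (it is from a trusted device, it is tagged F1): it is in category L1.
By R30 (it is in category C1, it is tagged F1, it is audited): it is in state U.
By R31 (it has marker C, it is tagged N): it satisfies condition V.
By R32 (it is classified as M1): it is in category Y1.
By R34 (it targets a protected resource, it is from a trusted device): it has attribute E.
By R38 (it is in category Y1, it targets a protected resource): it is tagged L.
By R2 (it is tagged L, it is from an internal IP): it has marker G1.
By R6 (it is denied, it satisfies condition Z1): it is classified as V1.
By R7 (it is elevated, it has attribute E): it is rate-limited.
By R8 (it carries flag M): it satisfies condition E1.
By R16 (it satisfies condition V): it is in category J.
By R17 (it is in category L1, it is in state J1): it is granted.
By R22 (it is in state U, it is from an internal IP): it is sandboxed.
By R26 (it is classified as V1): it is in state X1.
By R28 (it satisfies condition E1, it satisfies condition Z1): it has marker W.
By R36 (it is rate-limited): it is logged for compliance.
By R37 (it is in category J, it has an admin role): it has a valid MFA token.
By R19 (it is sandboxed, it has marker G1): it is classified as T.
By R21 (it is logged for compliance, it is tagged F1): it satisfies condition Y.
By R23 (it has marker W): it satisfies condition N1.
By R29 (it has a valid MFA token, it is in state X1): it has an expired credential.
By R13 (it is classified as T): it is tagged P.
By R15 (it is tagged P, it satisfies condition Y): it carries a delegation token.
By R20 (it satisfies condition N1): it satisfies condition H.
By R24 (it has an expired credential): it is in category K.
By R3 (it is in category K, it satisfies condition H, it satisfies condition Z1): it meets criterion T1.
By R14 (it carries a delegation token, it is granted, it meets criterion T1): it is classified as A1.

Yes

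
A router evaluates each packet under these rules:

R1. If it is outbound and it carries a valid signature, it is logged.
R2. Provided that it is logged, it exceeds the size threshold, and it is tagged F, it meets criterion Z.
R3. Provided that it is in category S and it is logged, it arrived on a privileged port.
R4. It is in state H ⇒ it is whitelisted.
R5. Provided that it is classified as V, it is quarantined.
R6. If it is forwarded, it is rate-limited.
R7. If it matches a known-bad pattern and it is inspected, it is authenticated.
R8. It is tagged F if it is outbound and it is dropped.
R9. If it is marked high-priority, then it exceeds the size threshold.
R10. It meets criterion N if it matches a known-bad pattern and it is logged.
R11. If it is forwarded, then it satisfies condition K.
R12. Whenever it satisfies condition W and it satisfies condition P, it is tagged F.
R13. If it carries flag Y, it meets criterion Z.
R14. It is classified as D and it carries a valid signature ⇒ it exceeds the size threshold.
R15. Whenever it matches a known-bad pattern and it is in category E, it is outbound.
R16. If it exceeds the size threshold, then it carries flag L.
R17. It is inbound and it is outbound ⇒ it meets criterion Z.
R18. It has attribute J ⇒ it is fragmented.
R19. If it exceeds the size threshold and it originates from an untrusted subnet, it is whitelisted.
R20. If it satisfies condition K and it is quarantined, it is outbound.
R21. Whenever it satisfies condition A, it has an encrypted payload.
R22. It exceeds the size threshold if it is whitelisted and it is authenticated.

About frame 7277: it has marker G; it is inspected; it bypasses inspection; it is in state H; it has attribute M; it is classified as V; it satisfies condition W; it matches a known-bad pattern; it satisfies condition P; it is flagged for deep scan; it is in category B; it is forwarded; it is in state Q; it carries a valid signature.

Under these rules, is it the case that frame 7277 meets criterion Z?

By R4 (it is in state H): it is whitelisted.
By R5 (it is classified as V): it is quarantined.
By R7 (it matches a known-bad pattern, it is inspected): it is authenticated.
By R11 (it is forwarded): it satisfies condition K.
By R12 (it satisfies condition W, it satisfies condition P): it is tagged F.
By R20 (it satisfies condition K, it is quarantined): it is outbound.
By R22 (it is whitelisted, it is authenticated): it exceeds the size threshold.
By R1 (it is outbound, it carries a valid signature): it is logged.
By R2 (it is logged, it exceeds the size threshold, it is tagged F): it meets criterion Z.

Yes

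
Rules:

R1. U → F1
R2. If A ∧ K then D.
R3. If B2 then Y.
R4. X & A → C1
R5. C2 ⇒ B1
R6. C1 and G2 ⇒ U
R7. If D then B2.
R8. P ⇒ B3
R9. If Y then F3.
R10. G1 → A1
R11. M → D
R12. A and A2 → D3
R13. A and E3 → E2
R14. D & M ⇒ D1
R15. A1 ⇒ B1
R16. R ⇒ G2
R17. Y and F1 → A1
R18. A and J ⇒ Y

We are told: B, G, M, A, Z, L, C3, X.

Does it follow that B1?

No

Forward chaining from the given facts derives: C1, D, D1, B2, Y, F3.
Rules concluding B1: R5 needs C2; R15 needs A1 — none of these are established.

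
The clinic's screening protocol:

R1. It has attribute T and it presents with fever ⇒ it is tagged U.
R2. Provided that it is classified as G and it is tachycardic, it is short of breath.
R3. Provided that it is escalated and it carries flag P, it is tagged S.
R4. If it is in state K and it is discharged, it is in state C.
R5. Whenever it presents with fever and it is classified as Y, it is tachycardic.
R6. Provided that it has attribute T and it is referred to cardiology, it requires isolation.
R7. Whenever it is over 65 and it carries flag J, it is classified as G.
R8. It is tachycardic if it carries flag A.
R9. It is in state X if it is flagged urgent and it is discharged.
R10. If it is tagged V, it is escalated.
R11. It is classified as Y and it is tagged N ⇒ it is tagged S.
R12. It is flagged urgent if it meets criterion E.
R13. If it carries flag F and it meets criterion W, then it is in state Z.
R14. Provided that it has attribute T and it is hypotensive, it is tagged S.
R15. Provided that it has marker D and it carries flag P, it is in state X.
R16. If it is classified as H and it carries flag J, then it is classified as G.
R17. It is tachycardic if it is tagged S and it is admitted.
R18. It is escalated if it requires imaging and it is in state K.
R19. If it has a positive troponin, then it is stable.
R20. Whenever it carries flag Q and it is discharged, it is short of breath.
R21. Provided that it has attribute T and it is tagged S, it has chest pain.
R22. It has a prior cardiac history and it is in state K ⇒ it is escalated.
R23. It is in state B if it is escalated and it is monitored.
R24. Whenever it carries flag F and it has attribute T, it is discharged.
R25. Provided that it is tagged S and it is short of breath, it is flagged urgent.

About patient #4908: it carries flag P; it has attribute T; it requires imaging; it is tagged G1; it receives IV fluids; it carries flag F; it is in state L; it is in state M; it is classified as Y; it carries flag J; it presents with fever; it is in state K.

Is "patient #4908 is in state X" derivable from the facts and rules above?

Forward chaining from the given facts derives: is tagged U, is tachycardic, is escalated, is discharged, is tagged S, is in state C, has chest pain.
Rules concluding "it is in state X": R9 needs "it is flagged urgent"; R15 needs "it has marker D" — none of these are established.

No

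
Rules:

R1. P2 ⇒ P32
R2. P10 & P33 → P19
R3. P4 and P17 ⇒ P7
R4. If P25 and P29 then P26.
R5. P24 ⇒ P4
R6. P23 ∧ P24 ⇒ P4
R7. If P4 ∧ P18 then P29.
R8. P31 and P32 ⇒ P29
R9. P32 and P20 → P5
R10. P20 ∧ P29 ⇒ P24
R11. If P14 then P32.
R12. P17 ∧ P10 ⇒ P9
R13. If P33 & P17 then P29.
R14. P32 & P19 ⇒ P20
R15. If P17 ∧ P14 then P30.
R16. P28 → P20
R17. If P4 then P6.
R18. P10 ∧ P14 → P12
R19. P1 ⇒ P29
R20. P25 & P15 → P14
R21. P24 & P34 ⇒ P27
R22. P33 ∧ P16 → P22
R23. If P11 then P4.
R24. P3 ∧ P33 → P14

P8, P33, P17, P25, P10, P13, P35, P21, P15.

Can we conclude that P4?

Yes

P19  (by R2: P10, P33)
P29  (by R13: P33, P17)
P14  (by R20: P25, P15)
P32  (by R11: P14)
P20  (by R14: P32, P19)
P24  (by R10: P20, P29)
P4  (by R5: P24)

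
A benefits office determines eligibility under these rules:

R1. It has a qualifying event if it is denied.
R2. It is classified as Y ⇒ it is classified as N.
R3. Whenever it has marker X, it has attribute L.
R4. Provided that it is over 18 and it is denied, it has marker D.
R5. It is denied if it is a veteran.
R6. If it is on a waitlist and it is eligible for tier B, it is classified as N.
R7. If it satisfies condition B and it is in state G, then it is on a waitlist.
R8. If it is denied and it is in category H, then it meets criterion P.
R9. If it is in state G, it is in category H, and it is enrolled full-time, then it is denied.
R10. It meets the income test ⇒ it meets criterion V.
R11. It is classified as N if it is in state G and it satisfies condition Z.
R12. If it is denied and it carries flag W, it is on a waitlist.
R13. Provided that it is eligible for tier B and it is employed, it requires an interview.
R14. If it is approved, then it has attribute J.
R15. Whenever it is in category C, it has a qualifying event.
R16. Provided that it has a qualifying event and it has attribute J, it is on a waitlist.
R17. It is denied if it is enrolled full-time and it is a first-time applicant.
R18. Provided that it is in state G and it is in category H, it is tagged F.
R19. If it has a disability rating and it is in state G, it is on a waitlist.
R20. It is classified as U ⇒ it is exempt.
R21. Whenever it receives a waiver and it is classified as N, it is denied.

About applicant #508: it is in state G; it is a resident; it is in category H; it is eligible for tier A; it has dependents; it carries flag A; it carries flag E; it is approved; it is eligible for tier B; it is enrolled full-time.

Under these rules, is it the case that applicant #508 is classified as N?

By R9 (it is in state G, it is in category H, it is enrolled full-time): it is denied.
By R14 (it is approved): it has attribute J.
By R1 (it is denied): it has a qualifying event.
By R16 (it has a qualifying event, it has attribute J): it is on a waitlist.
By R6 (it is on a waitlist, it is eligible for tier B): it is classified as N.

Yes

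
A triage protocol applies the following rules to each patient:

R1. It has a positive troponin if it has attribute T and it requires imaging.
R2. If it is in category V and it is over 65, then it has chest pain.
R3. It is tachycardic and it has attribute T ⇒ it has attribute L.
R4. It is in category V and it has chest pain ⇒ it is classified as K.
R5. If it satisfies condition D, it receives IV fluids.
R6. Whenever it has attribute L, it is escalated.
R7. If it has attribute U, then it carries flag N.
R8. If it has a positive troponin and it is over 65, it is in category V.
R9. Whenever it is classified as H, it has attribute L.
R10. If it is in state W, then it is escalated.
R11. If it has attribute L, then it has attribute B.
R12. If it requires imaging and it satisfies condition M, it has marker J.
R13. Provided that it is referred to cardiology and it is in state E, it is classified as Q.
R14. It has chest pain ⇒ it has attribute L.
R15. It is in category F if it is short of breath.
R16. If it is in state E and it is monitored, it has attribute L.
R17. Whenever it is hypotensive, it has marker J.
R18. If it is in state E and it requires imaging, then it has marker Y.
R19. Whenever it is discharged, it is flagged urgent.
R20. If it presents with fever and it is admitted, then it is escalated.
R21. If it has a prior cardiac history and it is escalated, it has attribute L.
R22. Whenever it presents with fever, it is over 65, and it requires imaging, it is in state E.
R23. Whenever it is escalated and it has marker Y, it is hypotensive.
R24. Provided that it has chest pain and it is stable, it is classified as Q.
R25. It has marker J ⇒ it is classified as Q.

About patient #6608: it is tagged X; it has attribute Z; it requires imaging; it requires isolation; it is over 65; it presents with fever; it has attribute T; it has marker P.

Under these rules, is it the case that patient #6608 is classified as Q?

Yes

By R1 (it has attribute T, it requires imaging): it has a positive troponin.
By R8 (it has a positive troponin, it is over 65): it is in category V.
By R22 (it presents with fever, it is over 65, it requires imaging): it is in state E.
By R2 (it is in category V, it is over 65): it has chest pain.
By R14 (it has chest pain): it has attribute L.
By R18 (it is in state E, it requires imaging): it has marker Y.
By R6 (it has attribute L): it is escalated.
By R23 (it is escalated, it has marker Y): it is hypotensive.
By R17 (it is hypotensive): it has marker J.
By R25 (it has marker J): it is classified as Q.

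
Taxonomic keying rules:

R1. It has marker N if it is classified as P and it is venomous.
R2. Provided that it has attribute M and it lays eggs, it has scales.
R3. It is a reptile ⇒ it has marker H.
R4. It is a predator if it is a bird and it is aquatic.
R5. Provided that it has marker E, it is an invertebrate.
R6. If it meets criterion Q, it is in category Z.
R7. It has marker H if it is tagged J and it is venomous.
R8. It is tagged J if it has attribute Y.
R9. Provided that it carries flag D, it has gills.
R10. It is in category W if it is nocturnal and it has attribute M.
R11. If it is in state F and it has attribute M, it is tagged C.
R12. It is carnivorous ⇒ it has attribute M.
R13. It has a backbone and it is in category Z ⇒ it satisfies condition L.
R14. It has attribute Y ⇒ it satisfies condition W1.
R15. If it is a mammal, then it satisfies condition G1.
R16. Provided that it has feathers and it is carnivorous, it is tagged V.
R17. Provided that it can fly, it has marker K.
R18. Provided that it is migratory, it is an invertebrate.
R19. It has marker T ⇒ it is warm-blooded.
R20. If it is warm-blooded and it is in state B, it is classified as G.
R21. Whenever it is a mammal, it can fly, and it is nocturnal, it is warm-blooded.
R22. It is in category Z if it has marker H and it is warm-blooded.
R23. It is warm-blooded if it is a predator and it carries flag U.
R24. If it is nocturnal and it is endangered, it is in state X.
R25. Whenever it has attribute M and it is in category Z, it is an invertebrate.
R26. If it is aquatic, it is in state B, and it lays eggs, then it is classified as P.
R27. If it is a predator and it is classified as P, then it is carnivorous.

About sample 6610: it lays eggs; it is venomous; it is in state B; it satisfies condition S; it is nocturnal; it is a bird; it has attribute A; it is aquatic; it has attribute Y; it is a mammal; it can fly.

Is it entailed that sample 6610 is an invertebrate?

By R4 (it is a bird, it is aquatic): it is a predator.
By R8 (it has attribute Y): it is tagged J.
By R21 (it is a mammal, it can fly, it is nocturnal): it is warm-blooded.
By R26 (it is aquatic, it is in state B, it lays eggs): it is classified as P.
By R27 (it is a predator, it is classified as P): it is carnivorous.
By R7 (it is tagged J, it is venomous): it has marker H.
By R12 (it is carnivorous): it has attribute M.
By R22 (it has marker H, it is warm-blooded): it is in category Z.
By R25 (it has attribute M, it is in category Z): it is an invertebrate.

Yes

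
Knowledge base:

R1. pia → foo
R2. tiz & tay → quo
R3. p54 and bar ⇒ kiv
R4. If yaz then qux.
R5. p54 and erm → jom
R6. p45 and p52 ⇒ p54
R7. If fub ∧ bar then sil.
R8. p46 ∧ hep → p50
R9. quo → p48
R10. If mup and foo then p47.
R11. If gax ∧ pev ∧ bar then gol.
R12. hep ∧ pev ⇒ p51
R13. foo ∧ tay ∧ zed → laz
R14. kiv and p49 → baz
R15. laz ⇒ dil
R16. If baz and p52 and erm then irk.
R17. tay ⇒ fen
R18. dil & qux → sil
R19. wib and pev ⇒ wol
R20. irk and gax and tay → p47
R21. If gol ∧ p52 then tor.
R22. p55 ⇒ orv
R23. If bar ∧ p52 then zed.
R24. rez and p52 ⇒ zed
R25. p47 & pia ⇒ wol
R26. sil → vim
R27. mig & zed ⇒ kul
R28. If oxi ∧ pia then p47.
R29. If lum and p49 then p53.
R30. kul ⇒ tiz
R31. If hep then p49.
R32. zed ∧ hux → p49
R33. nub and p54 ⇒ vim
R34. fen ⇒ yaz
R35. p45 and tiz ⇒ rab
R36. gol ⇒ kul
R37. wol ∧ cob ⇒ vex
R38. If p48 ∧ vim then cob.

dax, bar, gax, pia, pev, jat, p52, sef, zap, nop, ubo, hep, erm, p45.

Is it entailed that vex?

Forward chaining from the given facts derives: foo, p54, gol, p51, tor, zed, p49, kul, kiv, jom, baz, irk, tiz, rab.
The only rule concluding vex is R37, which needs wol; that is never established.

No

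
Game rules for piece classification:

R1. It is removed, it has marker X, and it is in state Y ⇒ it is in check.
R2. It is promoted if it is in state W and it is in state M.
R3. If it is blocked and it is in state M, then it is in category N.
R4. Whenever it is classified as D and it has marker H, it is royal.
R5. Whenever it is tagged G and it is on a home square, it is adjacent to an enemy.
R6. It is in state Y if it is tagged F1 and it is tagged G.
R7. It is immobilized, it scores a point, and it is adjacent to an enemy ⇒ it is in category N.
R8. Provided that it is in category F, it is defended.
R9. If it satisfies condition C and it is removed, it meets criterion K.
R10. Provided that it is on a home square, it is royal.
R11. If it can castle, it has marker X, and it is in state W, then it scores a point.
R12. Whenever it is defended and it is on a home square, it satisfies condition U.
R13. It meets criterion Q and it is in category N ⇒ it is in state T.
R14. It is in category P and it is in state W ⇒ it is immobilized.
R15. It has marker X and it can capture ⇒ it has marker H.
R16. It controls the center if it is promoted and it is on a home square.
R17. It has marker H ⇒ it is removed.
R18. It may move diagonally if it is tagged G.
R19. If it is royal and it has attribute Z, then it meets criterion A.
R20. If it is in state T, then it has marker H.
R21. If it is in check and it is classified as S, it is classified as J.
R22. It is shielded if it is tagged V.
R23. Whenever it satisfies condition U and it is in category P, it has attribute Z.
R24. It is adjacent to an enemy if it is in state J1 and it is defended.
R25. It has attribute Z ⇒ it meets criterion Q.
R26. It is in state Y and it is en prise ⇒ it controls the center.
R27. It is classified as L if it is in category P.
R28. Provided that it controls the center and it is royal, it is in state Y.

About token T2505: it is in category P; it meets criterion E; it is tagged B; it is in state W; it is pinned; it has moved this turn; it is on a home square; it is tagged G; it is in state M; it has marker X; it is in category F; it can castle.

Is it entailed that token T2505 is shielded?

Forward chaining from the given facts derives: is promoted, is adjacent to an enemy, is defended, is royal, scores a point, satisfies condition U, is immobilized, controls the center, may move diagonally, has attribute Z, meets criterion Q, is classified as L, is in state Y, is in category N, is in state T, meets criterion A, has marker H, is removed, is in check.
The only rule concluding "it is shielded" is R22, which needs "it is tagged V"; that is never established.

No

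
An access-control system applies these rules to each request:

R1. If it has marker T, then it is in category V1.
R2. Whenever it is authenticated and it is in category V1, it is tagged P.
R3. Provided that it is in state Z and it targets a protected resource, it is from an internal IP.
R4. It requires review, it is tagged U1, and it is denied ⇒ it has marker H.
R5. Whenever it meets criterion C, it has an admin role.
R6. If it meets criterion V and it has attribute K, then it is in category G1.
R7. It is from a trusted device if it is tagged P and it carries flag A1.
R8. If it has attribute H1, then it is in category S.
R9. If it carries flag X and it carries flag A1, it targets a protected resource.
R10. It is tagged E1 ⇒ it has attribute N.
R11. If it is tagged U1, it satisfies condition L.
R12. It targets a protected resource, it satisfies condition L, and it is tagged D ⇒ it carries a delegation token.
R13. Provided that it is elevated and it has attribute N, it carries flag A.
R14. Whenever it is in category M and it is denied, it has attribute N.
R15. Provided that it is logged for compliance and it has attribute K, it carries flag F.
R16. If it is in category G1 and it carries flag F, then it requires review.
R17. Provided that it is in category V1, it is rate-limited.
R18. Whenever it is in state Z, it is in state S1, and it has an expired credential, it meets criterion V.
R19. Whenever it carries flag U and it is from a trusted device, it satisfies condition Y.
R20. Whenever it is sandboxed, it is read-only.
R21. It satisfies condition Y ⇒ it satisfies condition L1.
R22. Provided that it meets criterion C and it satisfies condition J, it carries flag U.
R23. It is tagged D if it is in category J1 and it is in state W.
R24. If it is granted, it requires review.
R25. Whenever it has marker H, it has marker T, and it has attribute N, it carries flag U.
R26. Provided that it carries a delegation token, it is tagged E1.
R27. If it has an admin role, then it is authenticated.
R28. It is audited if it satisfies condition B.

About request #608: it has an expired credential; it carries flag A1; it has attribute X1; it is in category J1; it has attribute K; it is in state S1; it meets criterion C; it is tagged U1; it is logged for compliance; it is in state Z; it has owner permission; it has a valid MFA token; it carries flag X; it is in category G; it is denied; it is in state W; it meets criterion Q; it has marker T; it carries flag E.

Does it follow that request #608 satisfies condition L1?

By R1 (it has marker T): it is in category V1.
By R5 (it meets criterion C): it has an admin role.
By R9 (it carries flag X, it carries flag A1): it targets a protected resource.
By R11 (it is tagged U1): it satisfies condition L.
By R15 (it is logged for compliance, it has attribute K): it carries flag F.
By R18 (it is in state Z, it is in state S1, it has an expired credential): it meets criterion V.
By R23 (it is in category J1, it is in state W): it is tagged D.
By R27 (it has an admin role): it is authenticated.
By R2 (it is authenticated, it is in category V1): it is tagged P.
By R6 (it meets criterion V, it has attribute K): it is in category G1.
By R7 (it is tagged P, it carries flag A1): it is from a trusted device.
By R12 (it targets a protected resource, it satisfies condition L, it is tagged D): it carries a delegation token.
By R16 (it is in category G1, it carries flag F): it requires review.
By R26 (it carries a delegation token): it is tagged E1.
By R4 (it requires review, it is tagged U1, it is denied): it has marker H.
By R10 (it is tagged E1): it has attribute N.
By R25 (it has marker H, it has marker T, it has attribute N): it carries flag U.
By R19 (it carries flag U, it is from a trusted device): it satisfies condition Y.
By R21 (it satisfies condition Y): it satisfies condition L1.

Yes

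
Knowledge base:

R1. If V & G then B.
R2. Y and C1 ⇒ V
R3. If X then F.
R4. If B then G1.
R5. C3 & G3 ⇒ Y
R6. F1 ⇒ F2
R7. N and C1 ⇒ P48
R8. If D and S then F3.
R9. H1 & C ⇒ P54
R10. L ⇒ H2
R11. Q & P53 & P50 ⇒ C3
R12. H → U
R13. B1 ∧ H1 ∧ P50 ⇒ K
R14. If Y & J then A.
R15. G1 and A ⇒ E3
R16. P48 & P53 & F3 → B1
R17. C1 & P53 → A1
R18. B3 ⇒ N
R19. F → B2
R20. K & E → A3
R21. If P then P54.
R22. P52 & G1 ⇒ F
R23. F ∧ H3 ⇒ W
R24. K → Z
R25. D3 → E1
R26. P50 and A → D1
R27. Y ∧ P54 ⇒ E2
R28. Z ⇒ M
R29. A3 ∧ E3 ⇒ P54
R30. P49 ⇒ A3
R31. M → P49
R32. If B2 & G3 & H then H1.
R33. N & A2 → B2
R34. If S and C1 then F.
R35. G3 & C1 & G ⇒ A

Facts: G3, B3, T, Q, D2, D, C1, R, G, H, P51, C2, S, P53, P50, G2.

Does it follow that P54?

F3  (by R8: D, S)
C3  (by R11: Q, P53, P50)
N  (by R18: B3)
F  (by R34: S, C1)
A  (by R35: G3, C1, G)
Y  (by R5: C3, G3)
P48  (by R7: N, C1)
B1  (by R16: P48, P53, F3)
B2  (by R19: F)
H1  (by R32: B2, G3, H)
V  (by R2: Y, C1)
K  (by R13: B1, H1, P50)
Z  (by R24: K)
M  (by R28: Z)
P49  (by R31: M)
B  (by R1: V, G)
G1  (by R4: B)
E3  (by R15: G1, A)
A3  (by R30: P49)
P54  (by R29: A3, E3)

Yes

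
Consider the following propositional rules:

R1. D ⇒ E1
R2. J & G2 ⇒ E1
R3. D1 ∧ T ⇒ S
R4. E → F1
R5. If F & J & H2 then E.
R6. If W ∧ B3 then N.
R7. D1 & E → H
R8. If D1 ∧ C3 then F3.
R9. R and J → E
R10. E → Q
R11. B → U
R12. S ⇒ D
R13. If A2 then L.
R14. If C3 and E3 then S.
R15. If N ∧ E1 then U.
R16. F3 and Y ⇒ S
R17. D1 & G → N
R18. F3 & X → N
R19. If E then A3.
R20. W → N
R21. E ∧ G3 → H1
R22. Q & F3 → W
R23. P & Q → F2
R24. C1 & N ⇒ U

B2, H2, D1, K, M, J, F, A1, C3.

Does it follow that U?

No

Forward chaining from the given facts derives: E, H, F3, Q, A3, W, F1, N.
Rules concluding U: R11 needs B; R15 needs E1; R24 needs C1 — none of these are established.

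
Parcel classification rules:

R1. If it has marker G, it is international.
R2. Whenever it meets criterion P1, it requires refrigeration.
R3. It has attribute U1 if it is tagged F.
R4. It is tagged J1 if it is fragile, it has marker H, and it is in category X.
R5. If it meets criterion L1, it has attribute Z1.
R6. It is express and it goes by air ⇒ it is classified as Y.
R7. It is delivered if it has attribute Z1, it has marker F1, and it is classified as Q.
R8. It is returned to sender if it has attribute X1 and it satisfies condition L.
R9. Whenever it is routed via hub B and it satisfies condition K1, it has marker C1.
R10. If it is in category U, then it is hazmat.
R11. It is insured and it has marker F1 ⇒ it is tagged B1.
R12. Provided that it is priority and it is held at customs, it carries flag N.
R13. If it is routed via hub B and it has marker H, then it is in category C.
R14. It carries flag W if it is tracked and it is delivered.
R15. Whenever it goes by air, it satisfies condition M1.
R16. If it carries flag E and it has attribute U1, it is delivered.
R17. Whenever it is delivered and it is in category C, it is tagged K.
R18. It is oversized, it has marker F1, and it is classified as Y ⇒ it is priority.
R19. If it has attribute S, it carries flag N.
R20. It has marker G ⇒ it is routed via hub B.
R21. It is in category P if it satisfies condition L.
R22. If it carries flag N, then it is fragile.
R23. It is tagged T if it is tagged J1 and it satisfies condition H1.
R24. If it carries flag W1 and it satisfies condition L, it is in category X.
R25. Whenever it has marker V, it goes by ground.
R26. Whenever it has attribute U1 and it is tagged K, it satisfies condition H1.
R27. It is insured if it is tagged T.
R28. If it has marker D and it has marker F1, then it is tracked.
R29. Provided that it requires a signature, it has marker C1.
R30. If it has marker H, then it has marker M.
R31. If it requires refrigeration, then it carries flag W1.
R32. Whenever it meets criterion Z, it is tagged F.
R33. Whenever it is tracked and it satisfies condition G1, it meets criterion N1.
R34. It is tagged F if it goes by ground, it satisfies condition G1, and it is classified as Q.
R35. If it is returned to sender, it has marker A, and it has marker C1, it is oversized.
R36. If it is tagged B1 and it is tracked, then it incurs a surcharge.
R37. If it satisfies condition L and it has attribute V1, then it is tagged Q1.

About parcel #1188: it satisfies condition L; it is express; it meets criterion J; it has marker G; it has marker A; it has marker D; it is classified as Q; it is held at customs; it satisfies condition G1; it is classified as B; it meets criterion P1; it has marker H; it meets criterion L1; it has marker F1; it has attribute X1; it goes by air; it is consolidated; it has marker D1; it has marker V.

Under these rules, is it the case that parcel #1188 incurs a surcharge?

Forward chaining from the given facts derives: is international, requires refrigeration, has attribute Z1, is classified as Y, is delivered, is returned to sender, satisfies condition M1, is routed via hub B, is in category P, goes by ground, is tracked, has marker M, carries flag W1, meets criterion N1, is tagged F, has attribute U1, is in category C, carries flag W, is tagged K, is in category X, satisfies condition H1.
The only rule concluding "it incurs a surcharge" is R36, which needs "it is tagged B1"; that is never established.

No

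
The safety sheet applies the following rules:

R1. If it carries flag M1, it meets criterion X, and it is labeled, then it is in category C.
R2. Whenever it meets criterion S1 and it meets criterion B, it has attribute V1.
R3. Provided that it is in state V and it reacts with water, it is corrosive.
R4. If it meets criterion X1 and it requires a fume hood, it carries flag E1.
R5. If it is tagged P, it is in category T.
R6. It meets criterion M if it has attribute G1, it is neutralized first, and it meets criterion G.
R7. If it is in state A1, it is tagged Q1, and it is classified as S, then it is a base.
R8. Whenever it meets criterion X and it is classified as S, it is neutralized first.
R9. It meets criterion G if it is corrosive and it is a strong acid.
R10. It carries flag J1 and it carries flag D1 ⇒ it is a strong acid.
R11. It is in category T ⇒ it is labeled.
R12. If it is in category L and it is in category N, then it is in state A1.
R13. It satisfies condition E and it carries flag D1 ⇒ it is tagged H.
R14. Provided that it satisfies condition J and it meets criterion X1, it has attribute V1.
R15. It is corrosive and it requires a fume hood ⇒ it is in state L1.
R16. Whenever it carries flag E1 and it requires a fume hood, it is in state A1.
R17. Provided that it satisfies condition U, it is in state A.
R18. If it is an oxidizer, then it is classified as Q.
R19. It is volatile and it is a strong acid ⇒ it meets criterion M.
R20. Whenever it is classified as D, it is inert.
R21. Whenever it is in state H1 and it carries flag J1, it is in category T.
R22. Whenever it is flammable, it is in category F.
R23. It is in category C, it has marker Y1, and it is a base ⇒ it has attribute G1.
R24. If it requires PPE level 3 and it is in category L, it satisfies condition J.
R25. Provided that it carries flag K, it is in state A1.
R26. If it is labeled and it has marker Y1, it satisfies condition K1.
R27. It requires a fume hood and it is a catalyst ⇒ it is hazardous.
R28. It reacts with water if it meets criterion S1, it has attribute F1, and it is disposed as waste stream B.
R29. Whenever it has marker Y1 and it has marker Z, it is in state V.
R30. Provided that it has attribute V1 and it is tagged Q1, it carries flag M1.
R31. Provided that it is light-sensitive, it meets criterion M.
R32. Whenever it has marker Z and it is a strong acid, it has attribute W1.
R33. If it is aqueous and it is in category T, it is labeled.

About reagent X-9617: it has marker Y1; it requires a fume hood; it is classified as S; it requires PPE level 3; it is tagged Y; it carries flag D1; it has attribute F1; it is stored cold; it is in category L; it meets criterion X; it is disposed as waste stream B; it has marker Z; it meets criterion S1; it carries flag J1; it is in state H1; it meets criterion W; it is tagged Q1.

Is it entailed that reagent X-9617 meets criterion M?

Forward chaining from the given facts derives: is neutralized first, is a strong acid, is in category T, satisfies condition J, reacts with water, is in state V, has attribute W1, is corrosive, meets criterion G, is labeled, is in state L1, satisfies condition K1.
Rules concluding "it meets criterion M": R6 needs "it has attribute G1"; R19 needs "it is volatile"; R31 needs "it is light-sensitive" — none of these are established.

No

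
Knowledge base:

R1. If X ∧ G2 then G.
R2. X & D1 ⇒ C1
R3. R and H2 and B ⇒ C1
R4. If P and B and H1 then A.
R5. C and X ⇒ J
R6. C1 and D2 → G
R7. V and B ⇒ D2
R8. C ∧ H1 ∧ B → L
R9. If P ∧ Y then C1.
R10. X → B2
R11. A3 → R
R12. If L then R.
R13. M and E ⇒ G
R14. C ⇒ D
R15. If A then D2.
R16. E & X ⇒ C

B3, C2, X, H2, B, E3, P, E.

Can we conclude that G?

No

Forward chaining from the given facts derives: B2, C, J, D.
Rules concluding G: R1 needs G2; R6 needs C1; R13 needs M — none of these are established.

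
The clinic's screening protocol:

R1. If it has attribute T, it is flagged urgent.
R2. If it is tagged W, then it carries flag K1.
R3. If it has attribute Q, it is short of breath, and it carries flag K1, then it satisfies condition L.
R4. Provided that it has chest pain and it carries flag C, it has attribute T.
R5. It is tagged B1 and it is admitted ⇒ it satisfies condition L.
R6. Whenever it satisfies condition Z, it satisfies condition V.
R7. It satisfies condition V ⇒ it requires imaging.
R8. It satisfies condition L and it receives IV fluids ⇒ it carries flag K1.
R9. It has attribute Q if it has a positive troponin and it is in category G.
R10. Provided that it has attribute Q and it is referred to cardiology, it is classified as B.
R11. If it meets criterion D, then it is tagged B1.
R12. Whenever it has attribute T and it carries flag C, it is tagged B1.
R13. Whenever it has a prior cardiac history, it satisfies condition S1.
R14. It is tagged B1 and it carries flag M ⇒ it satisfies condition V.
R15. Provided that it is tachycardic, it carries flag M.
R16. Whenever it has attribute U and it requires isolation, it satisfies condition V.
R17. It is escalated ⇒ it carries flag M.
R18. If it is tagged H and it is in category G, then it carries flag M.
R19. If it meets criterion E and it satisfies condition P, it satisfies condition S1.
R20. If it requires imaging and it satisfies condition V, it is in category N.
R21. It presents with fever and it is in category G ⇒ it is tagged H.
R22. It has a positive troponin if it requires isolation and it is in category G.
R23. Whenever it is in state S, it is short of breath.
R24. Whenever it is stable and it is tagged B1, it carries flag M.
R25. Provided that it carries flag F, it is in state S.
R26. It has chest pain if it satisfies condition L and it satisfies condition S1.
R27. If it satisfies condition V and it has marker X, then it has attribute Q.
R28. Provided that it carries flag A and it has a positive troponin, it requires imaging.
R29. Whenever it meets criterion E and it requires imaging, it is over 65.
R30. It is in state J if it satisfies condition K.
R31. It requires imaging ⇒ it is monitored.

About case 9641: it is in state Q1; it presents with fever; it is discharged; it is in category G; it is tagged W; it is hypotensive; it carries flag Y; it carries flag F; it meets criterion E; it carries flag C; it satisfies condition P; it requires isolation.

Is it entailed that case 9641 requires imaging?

By R2 (it is tagged W): it carries flag K1.
By R19 (it meets criterion E, it satisfies condition P): it satisfies condition S1.
By R21 (it presents with fever, it is in category G): it is tagged H.
By R22 (it requires isolation, it is in category G): it has a positive troponin.
By R25 (it carries flag F): it is in state S.
By R9 (it has a positive troponin, it is in category G): it has attribute Q.
By R18 (it is tagged H, it is in category G): it carries flag M.
By R23 (it is in state S): it is short of breath.
By R3 (it has attribute Q, it is short of breath, it carries flag K1): it satisfies condition L.
By R26 (it satisfies condition L, it satisfies condition S1): it has chest pain.
By R4 (it has chest pain, it carries flag C): it has attribute T.
By R12 (it has attribute T, it carries flag C): it is tagged B1.
By R14 (it is tagged B1, it carries flag M): it satisfies condition V.
By R7 (it satisfies condition V): it requires imaging.

Yes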